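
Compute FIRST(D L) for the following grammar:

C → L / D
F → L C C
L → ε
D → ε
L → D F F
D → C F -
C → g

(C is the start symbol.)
FIRST sets of the non-terminals involved (from the grammar, by fixed-point iteration):
  FIRST(D) = { '/', 'g', ε }
  FIRST(L) = { '/', 'g', ε }

To compute FIRST(D L), process the symbols left to right:
Symbol D is a non-terminal. Add FIRST(D) \ {ε} = { '/', 'g' }
D is nullable (ε ∈ FIRST(D)), continue to the next symbol.
Symbol L is a non-terminal. Add FIRST(L) \ {ε} = { '/', 'g' }
L is nullable (ε ∈ FIRST(L)), continue to the next symbol.
All symbols are nullable, so ε is in the result.
FIRST(D L) = { '/', 'g', ε }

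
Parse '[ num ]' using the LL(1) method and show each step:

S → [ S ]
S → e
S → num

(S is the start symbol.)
Stack is shown with the top on the left.

Stack    Input      Action
--------------------------
S $      [ num ] $  output S → [ S ]
[ S ] $  [ num ] $  match '['
S ] $    num ] $    output S → num
num ] $  num ] $    match 'num'
] $      ] $        match ']'
$        $          accept

The string is accepted.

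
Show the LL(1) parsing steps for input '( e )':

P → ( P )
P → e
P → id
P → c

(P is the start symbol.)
LL(1) parsing maintains a stack (initially the start symbol over $) and the input. At each step: if the stack top is a terminal, match it against the current input token; if it is a non-terminal N, replace it with the RHS of M[N, lookahead] (the unique production whose predict set contains the lookahead).

Stack is shown with the top on the left.

Stack    Input    Action
------------------------
P $      ( e ) $  output P → ( P )
( P ) $  ( e ) $  match '('
P ) $    e ) $    output P → e
e ) $    e ) $    match 'e'
) $      ) $      match ')'
$        $        accept

The string is accepted.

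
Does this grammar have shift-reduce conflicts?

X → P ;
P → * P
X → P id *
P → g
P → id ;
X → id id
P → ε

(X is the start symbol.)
Yes — I0: [P → .] vs [P → . * P]; I1: [P → .] vs [P → . * P]

A shift-reduce conflict occurs when an LR(0) state has both:
  - a complete (reduce) item [A → α .] (dot at the end), and
  - a shift item [B → β . c γ] (dot before a terminal).

Augment with X' → X and build the canonical LR(0) collection (I0 = CLOSURE({[X' → . X]}), then GOTO on every symbol after a dot until no new states appear). It has 13 states:
  I0: { [P → . * P], [P → . g], [P → . id ;], [P → .], [X → . P ;], [X → . P id *], [X → . id id], [X' → . X] }  — shift, reduce
  I1: { [P → * . P], [P → . * P], [P → . g], [P → . id ;], [P → .] }  — shift, reduce
  I2: { [X → P . ;], [X → P . id *] }  — shift
  I3: { [X' → X .] }  — accept
  I4: { [P → g .] }  — reduce
  I5: { [P → id . ;], [X → id . id] }  — shift
  I6: { [P → id ; .] }  — reduce
  I7: { [X → id id .] }  — reduce
  I8: { [X → P ; .] }  — reduce
  I9: { [X → P id . *] }  — shift
  I10: { [X → P id * .] }  — reduce
  I11: { [P → * P .] }  — reduce
  I12: { [P → id . ;] }  — shift

I0 contains reduce item [P → .] and shift items [P → . * P], [P → . g], [P → . id ;], [X → . id id] — shift-reduce conflict.
I1 contains reduce item [P → .] and shift items [P → . * P], [P → . g], [P → . id ;] — shift-reduce conflict.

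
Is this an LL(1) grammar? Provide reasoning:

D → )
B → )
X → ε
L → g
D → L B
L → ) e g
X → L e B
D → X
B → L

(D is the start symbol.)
No. Predict set conflict for D: { ')' }

A grammar is LL(1) if for each non-terminal N with multiple productions, the predict sets of those productions are pairwise disjoint, where PREDICT(N → α) = (FIRST(α) \ {ε}) ∪ (FOLLOW(N) if α ⇒* ε).

Relevant sets:
  FIRST(L) = { ')', 'g' }
  FIRST(X) = { ')', 'g', ε }
  FOLLOW(D) = { $ }
  FOLLOW(X) = { $ }

For D:
  PREDICT(D → ')') = { ')' }
  PREDICT(D → L B) = { ')', 'g' }
  PREDICT(D → X) = { $, ')', 'g' }
For B:
  PREDICT(B → ')') = { ')' }
  PREDICT(B → L) = { ')', 'g' }
For X:
  PREDICT(X → ε) = { $ }
  PREDICT(X → L e B) = { ')', 'g' }
For L:
  PREDICT(L → g) = { 'g' }
  PREDICT(L → ')' e g) = { ')' }

Conflict found: Predict set conflict for D: { ')' }
The grammar is NOT LL(1).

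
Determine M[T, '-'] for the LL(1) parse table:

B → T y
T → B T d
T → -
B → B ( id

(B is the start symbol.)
To find M[T, '-'], we find productions for T where '-' is in the predict set (PREDICT(N → α) = (FIRST(α) \ {ε}) ∪ (FOLLOW(N) if α ⇒* ε)).

Relevant sets:
  FIRST(B) = { '-' }

T → B T d: PREDICT = { '-' }
  '-' is in predict set, so this production goes in M[T, '-']
T → -: PREDICT = { '-' }
  '-' is in predict set, so this production goes in M[T, '-']

M[T, '-'] = T → B T d, T → -  (a multiply-defined cell — the grammar is not LL(1))

Answer: T → B T d, T → -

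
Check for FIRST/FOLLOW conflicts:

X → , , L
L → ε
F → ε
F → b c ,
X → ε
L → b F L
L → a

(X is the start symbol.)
A FIRST/FOLLOW conflict occurs when a non-terminal N has a nullable alternative N → β (β ⇒* ε) and another alternative N → α with FIRST(α) ∩ FOLLOW(N) ≠ ∅: on such a lookahead the parser cannot decide between expanding α and letting N vanish via β.

Nullable non-terminals: F, L, X.

F: nullable alternative(s) F → ε; FOLLOW(F) = { $, 'a', 'b' }
  F → ε: FIRST \ {ε} = { } — this is the only nullable alternative, skip
  F → b c ,: FIRST \ {ε} = { 'b' } — overlaps FOLLOW(F) on { 'b' }: CONFLICT

L: nullable alternative(s) L → ε; FOLLOW(L) = { $ }
  L → ε: FIRST \ {ε} = { } — this is the only nullable alternative, skip
  L → b F L: FIRST \ {ε} = { 'b' } — disjoint from FOLLOW(L)
  L → a: FIRST \ {ε} = { 'a' } — disjoint from FOLLOW(L)

X: nullable alternative(s) X → ε; FOLLOW(X) = { $ }
  X → , , L: FIRST \ {ε} = { ',' } — disjoint from FOLLOW(X)
  X → ε: FIRST \ {ε} = { } — this is the only nullable alternative, skip

So the grammar has 1 FIRST/FOLLOW conflict (marked CONFLICT above).

Answer: Yes. F → b c ',' with FOLLOW(F) on { 'b' }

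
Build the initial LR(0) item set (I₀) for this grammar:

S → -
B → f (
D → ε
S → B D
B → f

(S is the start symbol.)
{ [B → . f (], [B → . f], [S → . -], [S → . B D], [S' → . S] }

First, augment the grammar with S' → S
I₀ = CLOSURE({ [S' → . S] }):
  [S' → . S] has the dot before S: add [S → . -], [S → . B D]
  [S → . B D] has the dot before B: add [B → . f (], [B → . f]
No further items can be added.

I₀ = { [B → . f (], [B → . f], [S → . -], [S → . B D], [S' → . S] }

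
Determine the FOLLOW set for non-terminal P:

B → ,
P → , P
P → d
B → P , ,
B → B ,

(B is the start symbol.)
To compute FOLLOW(P), find every occurrence of P on a right-hand side N → α P β: add FIRST(β) \ {ε}, and if β is empty or nullable also add FOLLOW(N). Iterate to a fixed point.

In P → , P: P is at the end; this adds FOLLOW(P) to itself — nothing new
In B → P , ,: P is followed by ',' ',', add FIRST(',' ',') \ {ε} = { ',' }

Taking the union: FOLLOW(P) = { ',' }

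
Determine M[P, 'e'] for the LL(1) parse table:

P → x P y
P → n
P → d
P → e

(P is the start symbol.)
To find M[P, 'e'], we find productions for P where 'e' is in the predict set (PREDICT(N → α) = (FIRST(α) \ {ε}) ∪ (FOLLOW(N) if α ⇒* ε)).

P → x P y: PREDICT = { 'x' }
P → n: PREDICT = { 'n' }
P → d: PREDICT = { 'd' }
P → e: PREDICT = { 'e' }
  'e' is in predict set, so this production goes in M[P, 'e']

M[P, 'e'] = P → e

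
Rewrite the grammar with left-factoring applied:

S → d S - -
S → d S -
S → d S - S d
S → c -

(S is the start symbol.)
Left-factoring transforms A → αβ₁ | αβ₂ into A → αA' and A' → β₁ | β₂
(α is the longest common prefix among the alternatives). Repeat until
no nonterminal has two alternatives with a common prefix.

Round 1: S has alternatives sharing prefix 'd S -'. Introduce S': S → d S - S'
  Add: S' → -
  Add: S' → ε
  Add: S' → S d

No remaining common prefixes — done.

Resulting grammar:
S → d S - S'
S' → -
S' → ε
S' → S d
S → c -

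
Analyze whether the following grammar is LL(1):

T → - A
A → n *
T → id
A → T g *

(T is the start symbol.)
Yes, the grammar is LL(1).

Relevant sets:
  FIRST(T) = { '-', 'id' }

For T:
  PREDICT(T → '-' A) = { '-' }
  PREDICT(T → id) = { 'id' }
For A:
  PREDICT(A → n '*') = { 'n' }
  PREDICT(A → T g '*') = { '-', 'id' }

All predict sets are disjoint. The grammar IS LL(1).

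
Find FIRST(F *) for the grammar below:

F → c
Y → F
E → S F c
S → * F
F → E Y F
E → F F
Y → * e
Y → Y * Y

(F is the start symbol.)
FIRST sets of the non-terminals involved (from the grammar, by fixed-point iteration):
  FIRST(F) = { '*', 'c' }

To compute FIRST(F *), process the symbols left to right:
Symbol F is a non-terminal. Add FIRST(F) \ {ε} = { '*', 'c' }
F is not nullable (ε ∉ FIRST(F)), so stop here.
FIRST(F *) = { '*', 'c' }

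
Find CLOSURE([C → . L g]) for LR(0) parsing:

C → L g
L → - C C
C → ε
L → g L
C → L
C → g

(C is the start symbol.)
To compute CLOSURE, for each item [A → α.Bβ] where B is a non-terminal, add [B → .γ] for all productions B → γ; repeat for the newly added items until nothing changes.

Start with: [C → . L g]
  [C → . L g] has the dot before L: add [L → . - C C], [L → . g L]
No further items can be added.

CLOSURE = { [C → . L g], [L → . - C C], [L → . g L] }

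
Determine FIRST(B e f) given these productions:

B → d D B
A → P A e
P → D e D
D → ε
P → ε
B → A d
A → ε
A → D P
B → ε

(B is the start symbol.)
FIRST sets of the non-terminals involved (from the grammar, by fixed-point iteration):
  FIRST(B) = { 'd', 'e', ε }

To compute FIRST(B e f), process the symbols left to right:
Symbol B is a non-terminal. Add FIRST(B) \ {ε} = { 'd', 'e' }
B is nullable (ε ∈ FIRST(B)), continue to the next symbol.
Symbol e is a terminal. Add 'e' and stop.
FIRST(B e f) = { 'd', 'e' }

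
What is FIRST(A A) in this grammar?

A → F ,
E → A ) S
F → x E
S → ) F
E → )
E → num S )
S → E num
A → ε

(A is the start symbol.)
{ 'x', ε }

FIRST sets of the non-terminals involved (from the grammar, by fixed-point iteration):
  FIRST(A) = { 'x', ε }

To compute FIRST(A A), process the symbols left to right:
Symbol A is a non-terminal. Add FIRST(A) \ {ε} = { 'x' }
A is nullable (ε ∈ FIRST(A)), continue to the next symbol.
Symbol A is a non-terminal. Add FIRST(A) \ {ε} = { 'x' }
A is nullable (ε ∈ FIRST(A)), continue to the next symbol.
All symbols are nullable, so ε is in the result.
FIRST(A A) = { 'x', ε }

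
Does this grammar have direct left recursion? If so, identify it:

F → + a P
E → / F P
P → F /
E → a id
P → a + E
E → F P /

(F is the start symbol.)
No direct left recursion

Direct left recursion occurs when N → N α for some non-terminal N (the right-hand side begins with the left-hand side itself).

F → + a P: starts with '+'
E → / F P: starts with '/'
P → F /: starts with F
E → a id: starts with a
P → a + E: starts with a
E → F P /: starts with F

No direct left recursion found.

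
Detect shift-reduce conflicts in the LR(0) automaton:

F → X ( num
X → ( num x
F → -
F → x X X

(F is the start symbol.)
A shift-reduce conflict occurs when an LR(0) state has both:
  - a complete (reduce) item [A → α .] (dot at the end), and
  - a shift item [B → β . c γ] (dot before a terminal).

Augment with F' → F and build the canonical LR(0) collection (I0 = CLOSURE({[F' → . F]}), then GOTO on every symbol after a dot until no new states appear). It has 12 states:
  I0: { [F → . -], [F → . X ( num], [F → . x X X], [F' → . F], [X → . ( num x] }  — shift
  I1: { [X → ( . num x] }  — shift
  I2: { [F → - .] }  — reduce
  I3: { [F' → F .] }  — accept
  I4: { [F → X . ( num] }  — shift
  I5: { [F → x . X X], [X → . ( num x] }  — shift
  I6: { [F → x X . X], [X → . ( num x] }  — shift
  I7: { [F → x X X .] }  — reduce
  I8: { [F → X ( . num] }  — shift
  I9: { [F → X ( num .] }  — reduce
  I10: { [X → ( num . x] }  — shift
  I11: { [X → ( num x .] }  — reduce

No state contains both a complete item and a shift item.

Answer: No shift-reduce conflicts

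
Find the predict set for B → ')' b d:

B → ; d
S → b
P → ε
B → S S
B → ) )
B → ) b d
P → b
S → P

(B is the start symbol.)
PREDICT(B → ')' b d) = (FIRST(RHS) \ {ε}) ∪ (FOLLOW(B) if ε ∈ FIRST(RHS), i.e. RHS ⇒* ε)
FIRST(')' b d) = { ')' }
ε ∉ FIRST(')' b d), so FOLLOW(B) is not added.
PREDICT(B → ')' b d) = { ')' }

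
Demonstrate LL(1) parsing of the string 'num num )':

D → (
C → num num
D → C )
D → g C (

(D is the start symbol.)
Stack is shown with the top on the left.

Stack        Input        Action
--------------------------------
D $          num num ) $  output D → C )
C ) $        num num ) $  output C → num num
num num ) $  num num ) $  match 'num'
num ) $      num ) $      match 'num'
) $          ) $          match ')'
$            $            accept

The string is accepted.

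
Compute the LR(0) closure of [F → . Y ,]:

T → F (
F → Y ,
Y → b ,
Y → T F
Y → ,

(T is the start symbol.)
To compute CLOSURE, for each item [A → α.Bβ] where B is a non-terminal, add [B → .γ] for all productions B → γ; repeat for the newly added items until nothing changes.

Start with: [F → . Y ,]
  [F → . Y ,] has the dot before Y: add [Y → . b ,], [Y → . T F], [Y → . ,]
  [Y → . T F] has the dot before T: add [T → . F (]
  [T → . F (] has the dot before F: all F-items already present
No further items can be added.

CLOSURE = { [F → . Y ,], [T → . F (], [Y → . ,], [Y → . T F], [Y → . b ,] }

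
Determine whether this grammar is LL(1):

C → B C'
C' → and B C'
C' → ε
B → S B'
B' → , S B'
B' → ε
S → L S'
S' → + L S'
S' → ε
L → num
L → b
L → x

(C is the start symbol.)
A grammar is LL(1) if for each non-terminal N with multiple productions, the predict sets of those productions are pairwise disjoint, where PREDICT(N → α) = (FIRST(α) \ {ε}) ∪ (FOLLOW(N) if α ⇒* ε).

Relevant sets:
  FOLLOW(C') = { $ }
  FOLLOW(B') = { $, 'and' }
  FOLLOW(S') = { $, ',', 'and' }

For C':
  PREDICT(C' → and B C') = { 'and' }
  PREDICT(C' → ε) = { $ }
For B':
  PREDICT(B' → ',' S B') = { ',' }
  PREDICT(B' → ε) = { $, 'and' }
For S':
  PREDICT(S' → '+' L S') = { '+' }
  PREDICT(S' → ε) = { $, ',', 'and' }
For L:
  PREDICT(L → num) = { 'num' }
  PREDICT(L → b) = { 'b' }
  PREDICT(L → x) = { 'x' }
C, B, S have a single production, so nothing to check there.

All predict sets are disjoint. The grammar IS LL(1).

Answer: Yes, the grammar is LL(1).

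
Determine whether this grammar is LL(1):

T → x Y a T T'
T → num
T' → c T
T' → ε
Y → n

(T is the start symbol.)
No. Predict set conflict for T': { 'c' }

A grammar is LL(1) if for each non-terminal N with multiple productions, the predict sets of those productions are pairwise disjoint, where PREDICT(N → α) = (FIRST(α) \ {ε}) ∪ (FOLLOW(N) if α ⇒* ε).

Relevant sets:
  FOLLOW(T') = { $, 'c' }

For T:
  PREDICT(T → x Y a T T') = { 'x' }
  PREDICT(T → num) = { 'num' }
For T':
  PREDICT(T' → c T) = { 'c' }
  PREDICT(T' → ε) = { $, 'c' }
Y has a single production, so nothing to check there.

Conflict found: Predict set conflict for T': { 'c' }
The grammar is NOT LL(1).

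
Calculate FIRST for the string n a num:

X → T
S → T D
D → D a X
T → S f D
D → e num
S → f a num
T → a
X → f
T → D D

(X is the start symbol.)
{ 'n' }

To compute FIRST(n a num), process the symbols left to right:
Symbol n is a terminal. Add 'n' and stop.
FIRST(n a num) = { 'n' }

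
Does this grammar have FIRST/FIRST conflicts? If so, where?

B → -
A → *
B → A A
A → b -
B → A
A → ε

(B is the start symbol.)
A FIRST/FIRST conflict occurs when two productions N → α and N → β for the same non-terminal have FIRST(α) ∩ FIRST(β) ≠ ∅ (with ε ∈ FIRST of a nullable right-hand side, so two nullable alternatives also conflict).

FIRST sets of the non-terminals at (or reachable through a nullable prefix from) the front of some alternative:
  FIRST(A) = { '*', 'b', ε }

Productions for B:
  B → -: FIRST = { '-' }
  B → A A: FIRST = { '*', 'b', ε }
  B → A: FIRST = { '*', 'b', ε }
Productions for A:
  A → *: FIRST = { '*' }
  A → b -: FIRST = { 'b' }
  A → ε: FIRST = { ε }

Conflict for B: B → A A and B → A
  Overlap: { '*', 'b', ε }

Answer: Yes. B → A A / B → A on { '*', 'b', ε }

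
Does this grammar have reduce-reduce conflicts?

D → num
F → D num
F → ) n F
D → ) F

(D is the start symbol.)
No reduce-reduce conflicts

A reduce-reduce conflict occurs when an LR(0) state has two complete items [A → α .] and [B → β .] — both call for a reduction, and with no lookahead the parser cannot choose between them.

Augment with D' → D and build the canonical LR(0) collection (I0 = CLOSURE({[D' → . D]}), then GOTO on every symbol after a dot until no new states appear). It has 10 states:
  I0: { [D → . ) F], [D → . num], [D' → . D] }  — shift
  I1: { [D → ) . F], [D → . ) F], [D → . num], [F → . ) n F], [F → . D num] }  — shift
  I2: { [D' → D .] }  — accept
  I3: { [D → num .] }  — reduce
  I4: { [D → ) . F], [D → . ) F], [D → . num], [F → ) . n F], [F → . ) n F], [F → . D num] }  — shift
  I5: { [F → D . num] }  — shift
  I6: { [D → ) F .] }  — reduce
  I7: { [F → D num .] }  — reduce
  I8: { [D → . ) F], [D → . num], [F → ) n . F], [F → . ) n F], [F → . D num] }  — shift
  I9: { [F → ) n F .] }  — reduce

No state contains more than one complete item.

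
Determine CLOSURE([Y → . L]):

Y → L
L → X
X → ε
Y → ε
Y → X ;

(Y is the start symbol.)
{ [L → . X], [X → .], [Y → . L] }

To compute CLOSURE, for each item [A → α.Bβ] where B is a non-terminal, add [B → .γ] for all productions B → γ; repeat for the newly added items until nothing changes.

Start with: [Y → . L]
  [Y → . L] has the dot before L: add [L → . X]
  [L → . X] has the dot before X: add [X → .]
No further items can be added.

CLOSURE = { [L → . X], [X → .], [Y → . L] }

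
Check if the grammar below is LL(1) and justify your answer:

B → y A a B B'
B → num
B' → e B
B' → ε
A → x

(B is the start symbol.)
No. Predict set conflict for B': { 'e' }

Relevant sets:
  FOLLOW(B') = { $, 'e' }

For B:
  PREDICT(B → y A a B B') = { 'y' }
  PREDICT(B → num) = { 'num' }
For B':
  PREDICT(B' → e B) = { 'e' }
  PREDICT(B' → ε) = { $, 'e' }
A has a single production, so nothing to check there.

Conflict found: Predict set conflict for B': { 'e' }
The grammar is NOT LL(1).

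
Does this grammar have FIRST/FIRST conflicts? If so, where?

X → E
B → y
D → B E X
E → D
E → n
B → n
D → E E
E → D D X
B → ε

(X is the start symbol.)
Yes. D → B E X / D → E E on { 'n', 'y' }; E → D / E → n on { 'n' }; E → D / E → D D X on { 'n', 'y' }; E → n / E → D D X on { 'n' }

A FIRST/FIRST conflict occurs when two productions N → α and N → β for the same non-terminal have FIRST(α) ∩ FIRST(β) ≠ ∅ (with ε ∈ FIRST of a nullable right-hand side, so two nullable alternatives also conflict).

FIRST sets of the non-terminals at (or reachable through a nullable prefix from) the front of some alternative:
  FIRST(B) = { 'n', 'y', ε }
  FIRST(E) = { 'n', 'y' }
  FIRST(D) = { 'n', 'y' }

Productions for B:
  B → y: FIRST = { 'y' }
  B → n: FIRST = { 'n' }
  B → ε: FIRST = { ε }
Productions for D:
  D → B E X: FIRST = { 'n', 'y' }
  D → E E: FIRST = { 'n', 'y' }
Productions for E:
  E → D: FIRST = { 'n', 'y' }
  E → n: FIRST = { 'n' }
  E → D D X: FIRST = { 'n', 'y' }
X has only one production, so no FIRST/FIRST conflict is possible there.

Conflict for D: D → B E X and D → E E
  Overlap: { 'n', 'y' }
Conflict for E: E → D and E → n
  Overlap: { 'n' }
Conflict for E: E → D and E → D D X
  Overlap: { 'n', 'y' }
Conflict for E: E → n and E → D D X
  Overlap: { 'n' }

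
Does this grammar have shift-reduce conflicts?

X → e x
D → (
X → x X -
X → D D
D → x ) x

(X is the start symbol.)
A shift-reduce conflict occurs when an LR(0) state has both:
  - a complete (reduce) item [A → α .] (dot at the end), and
  - a shift item [B → β . c γ] (dot before a terminal).

Augment with X' → X and build the canonical LR(0) collection (I0 = CLOSURE({[X' → . X]}), then GOTO on every symbol after a dot until no new states appear). It has 13 states:
  I0: { [D → . (], [D → . x ) x], [X → . D D], [X → . e x], [X → . x X -], [X' → . X] }  — shift
  I1: { [D → ( .] }  — reduce
  I2: { [D → . (], [D → . x ) x], [X → D . D] }  — shift
  I3: { [X' → X .] }  — accept
  I4: { [X → e . x] }  — shift
  I5: { [D → . (], [D → . x ) x], [D → x . ) x], [X → . D D], [X → . e x], [X → . x X -], [X → x . X -] }  — shift
  I6: { [D → x ) . x] }  — shift
  I7: { [X → x X . -] }  — shift
  I8: { [X → x X - .] }  — reduce
  I9: { [D → x ) x .] }  — reduce
  I10: { [X → e x .] }  — reduce
  I11: { [X → D D .] }  — reduce
  I12: { [D → x . ) x] }  — shift

No state contains both a complete item and a shift item.

Answer: No shift-reduce conflicts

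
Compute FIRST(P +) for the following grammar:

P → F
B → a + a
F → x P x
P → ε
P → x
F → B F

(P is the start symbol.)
FIRST sets of the non-terminals involved (from the grammar, by fixed-point iteration):
  FIRST(P) = { 'a', 'x', ε }

To compute FIRST(P +), process the symbols left to right:
Symbol P is a non-terminal. Add FIRST(P) \ {ε} = { 'a', 'x' }
P is nullable (ε ∈ FIRST(P)), continue to the next symbol.
Symbol + is a terminal. Add '+' and stop.
FIRST(P +) = { '+', 'a', 'x' }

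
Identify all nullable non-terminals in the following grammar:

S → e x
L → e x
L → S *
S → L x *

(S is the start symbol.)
None

A non-terminal is nullable if it can derive ε (the empty string): either it has an ε-production, or it has a production whose right-hand side consists entirely of nullable non-terminals.

There are no ε-productions, so no non-terminal can derive ε.
No non-terminals are nullable.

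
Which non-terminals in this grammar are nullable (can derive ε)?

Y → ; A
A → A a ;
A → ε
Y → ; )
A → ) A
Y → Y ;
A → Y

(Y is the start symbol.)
{ 'A' }

A non-terminal is nullable if it can derive ε (the empty string): either it has an ε-production, or it has a production whose right-hand side consists entirely of nullable non-terminals.

ε-productions: A → ε
So A is immediately nullable.
No further non-terminal can be added: every production for the remaining non-terminals contains a terminal or a non-nullable non-terminal.
Nullable = { 'A' }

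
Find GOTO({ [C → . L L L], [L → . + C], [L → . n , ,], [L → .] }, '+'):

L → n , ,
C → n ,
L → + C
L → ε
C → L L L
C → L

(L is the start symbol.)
GOTO(I, '+') = CLOSURE({ [A → αX.β] : [A → α.Xβ] ∈ I, X = '+' })

Items with dot before '+', with the dot advanced:
  [L → . + C] → [L → + . C]
Closure of the advanced items:
  [L → + . C] has the dot before C: add [C → . n ,], [C → . L L L], [C → . L]
  [C → . L L L] has the dot before L: add [L → . n , ,], [L → . + C], [L → .]

GOTO = { [C → . L L L], [C → . L], [C → . n ,], [L → + . C], [L → . + C], [L → . n , ,], [L → .] }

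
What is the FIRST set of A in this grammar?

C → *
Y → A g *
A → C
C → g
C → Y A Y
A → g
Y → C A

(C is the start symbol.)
To compute FIRST(A), examine every production with A on the left-hand side, reading each right-hand side left to right until a non-nullable symbol is reached.

FIRST sets of the other non-terminals involved (by the same procedure, iterated to a fixed point):
  FIRST(C) = { '*', 'g' }

From A → C:
  - C is a non-terminal: add FIRST(C) \ {ε} = { '*', 'g' }
    C is not nullable, so stop
From A → g:
  - g is a terminal: add 'g' and stop

Collecting: FIRST(A) = { '*', 'g' }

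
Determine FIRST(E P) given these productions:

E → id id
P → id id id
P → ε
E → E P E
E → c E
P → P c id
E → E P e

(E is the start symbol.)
{ 'c', 'id' }

FIRST sets of the non-terminals involved (from the grammar, by fixed-point iteration):
  FIRST(E) = { 'c', 'id' }

To compute FIRST(E P), process the symbols left to right:
Symbol E is a non-terminal. Add FIRST(E) \ {ε} = { 'c', 'id' }
E is not nullable (ε ∉ FIRST(E)), so stop here.
FIRST(E P) = { 'c', 'id' }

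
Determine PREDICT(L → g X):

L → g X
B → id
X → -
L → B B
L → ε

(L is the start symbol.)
{ 'g' }

PREDICT(L → g X) = (FIRST(RHS) \ {ε}) ∪ (FOLLOW(L) if ε ∈ FIRST(RHS), i.e. RHS ⇒* ε)
FIRST(g X) = { 'g' }
ε ∉ FIRST(g X), so FOLLOW(L) is not added.
PREDICT(L → g X) = { 'g' }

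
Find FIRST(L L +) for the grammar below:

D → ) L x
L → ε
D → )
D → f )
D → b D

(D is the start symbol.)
{ '+' }

FIRST sets of the non-terminals involved (from the grammar, by fixed-point iteration):
  FIRST(L) = { ε }

To compute FIRST(L L +), process the symbols left to right:
Symbol L is a non-terminal. Add FIRST(L) \ {ε} = { }
L is nullable (ε ∈ FIRST(L)), continue to the next symbol.
Symbol L is a non-terminal. Add FIRST(L) \ {ε} = { }
L is nullable (ε ∈ FIRST(L)), continue to the next symbol.
Symbol + is a terminal. Add '+' and stop.
FIRST(L L +) = { '+' }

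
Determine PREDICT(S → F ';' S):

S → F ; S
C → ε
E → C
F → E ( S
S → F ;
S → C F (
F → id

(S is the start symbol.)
{ '(', 'id' }

PREDICT(S → F ';' S) = (FIRST(RHS) \ {ε}) ∪ (FOLLOW(S) if ε ∈ FIRST(RHS), i.e. RHS ⇒* ε)
FIRST(F) = { '(', 'id' }
FIRST(F ';' S) = { '(', 'id' }
ε ∉ FIRST(F ';' S), so FOLLOW(S) is not added.
PREDICT(S → F ';' S) = { '(', 'id' }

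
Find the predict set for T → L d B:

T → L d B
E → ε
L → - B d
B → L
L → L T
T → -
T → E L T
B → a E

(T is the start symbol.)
PREDICT(T → L d B) = (FIRST(RHS) \ {ε}) ∪ (FOLLOW(T) if ε ∈ FIRST(RHS), i.e. RHS ⇒* ε)
FIRST(L) = { '-' }
FIRST(L d B) = { '-' }
ε ∉ FIRST(L d B), so FOLLOW(T) is not added.
PREDICT(T → L d B) = { '-' }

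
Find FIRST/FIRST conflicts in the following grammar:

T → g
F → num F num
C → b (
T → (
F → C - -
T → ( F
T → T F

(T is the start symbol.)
A FIRST/FIRST conflict occurs when two productions N → α and N → β for the same non-terminal have FIRST(α) ∩ FIRST(β) ≠ ∅ (with ε ∈ FIRST of a nullable right-hand side, so two nullable alternatives also conflict).

FIRST sets of the non-terminals at (or reachable through a nullable prefix from) the front of some alternative:
  FIRST(T) = { '(', 'g' }
  FIRST(C) = { 'b' }

Productions for T:
  T → g: FIRST = { 'g' }
  T → (: FIRST = { '(' }
  T → ( F: FIRST = { '(' }
  T → T F: FIRST = { '(', 'g' }
Productions for F:
  F → num F num: FIRST = { 'num' }
  F → C - -: FIRST = { 'b' }
C has only one production, so no FIRST/FIRST conflict is possible there.

Conflict for T: T → g and T → T F
  Overlap: { 'g' }
Conflict for T: T → ( and T → ( F
  Overlap: { '(' }
Conflict for T: T → ( and T → T F
  Overlap: { '(' }
Conflict for T: T → ( F and T → T F
  Overlap: { '(' }

Answer: Yes. T → g / T → T F on { 'g' }; T → '(' / T → '(' F on { '(' }; T → '(' / T → T F on { '(' }; T → '(' F / T → T F on { '(' }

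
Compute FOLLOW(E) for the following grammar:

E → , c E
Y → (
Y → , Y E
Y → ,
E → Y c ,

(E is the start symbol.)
{ $, '(', ',', 'c' }

E is the start symbol, so $ ∈ FOLLOW(E).
In E → , c E: E is at the end; this adds FOLLOW(E) to itself — nothing new
In Y → , Y E: E is at the end, add FOLLOW(Y)

The FOLLOW sets referred to above (computed the same way, to a fixed point):
  FOLLOW(Y) = { '(', ',', 'c' }

Taking the union: FOLLOW(E) = { $, '(', ',', 'c' }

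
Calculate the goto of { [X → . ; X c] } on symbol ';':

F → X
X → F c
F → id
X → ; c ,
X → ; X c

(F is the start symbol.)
GOTO(I, ';') = CLOSURE({ [A → αX.β] : [A → α.Xβ] ∈ I, X = ';' })

Items with dot before ';', with the dot advanced:
  [X → . ; X c] → [X → ; . X c]
Closure of the advanced items:
  [X → ; . X c] has the dot before X: add [X → . F c], [X → . ; c ,], [X → . ; X c]
  [X → . F c] has the dot before F: add [F → . X], [F → . id]

GOTO = { [F → . X], [F → . id], [X → . ; X c], [X → . ; c ,], [X → . F c], [X → ; . X c] }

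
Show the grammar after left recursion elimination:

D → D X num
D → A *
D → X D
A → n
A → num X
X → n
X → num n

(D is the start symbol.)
D is directly left-recursive. The standard transformation for
  A → A α₁ | ... | A α_m | β₁ | ... | β_n
is
  A  → β₁ A' | ... | β_n A'
  A' → α₁ A' | ... | α_m A' | ε

D → A * becomes D → A * D'
D → X D becomes D → X D D'
D → D X num becomes D' → X num D'
Add D' → ε

Productions for other non-terminals are unchanged:
  A → n
  A → num X
  X → n
  X → num n

Resulting grammar:
D → A * D'
D → X D D'
D' → X num D'
D' → ε
A → n
A → num X
X → n
X → num n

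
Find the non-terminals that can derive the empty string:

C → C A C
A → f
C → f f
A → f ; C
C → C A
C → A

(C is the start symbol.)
None

A non-terminal is nullable if it can derive ε (the empty string): either it has an ε-production, or it has a production whose right-hand side consists entirely of nullable non-terminals.

There are no ε-productions, so no non-terminal can derive ε.
No non-terminals are nullable.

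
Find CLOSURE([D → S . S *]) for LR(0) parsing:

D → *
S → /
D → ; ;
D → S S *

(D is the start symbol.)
To compute CLOSURE, for each item [A → α.Bβ] where B is a non-terminal, add [B → .γ] for all productions B → γ; repeat for the newly added items until nothing changes.

Start with: [D → S . S *]
  [D → S . S *] has the dot before S: add [S → . /]
No further items can be added.

CLOSURE = { [D → S . S *], [S → . /] }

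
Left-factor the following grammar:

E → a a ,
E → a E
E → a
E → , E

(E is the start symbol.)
E → a E'
E' → a ,
E' → E
E' → ε
E → , E

Left-factoring transforms A → αβ₁ | αβ₂ into A → αA' and A' → β₁ | β₂
(α is the longest common prefix among the alternatives). Repeat until
no nonterminal has two alternatives with a common prefix.

Round 1: E has alternatives sharing prefix 'a'. Introduce E': E → a E'
  Add: E' → a ,
  Add: E' → E
  Add: E' → ε

No remaining common prefixes — done.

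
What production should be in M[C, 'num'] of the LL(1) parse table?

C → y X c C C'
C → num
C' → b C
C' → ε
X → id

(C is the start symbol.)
To find M[C, 'num'], we find productions for C where 'num' is in the predict set (PREDICT(N → α) = (FIRST(α) \ {ε}) ∪ (FOLLOW(N) if α ⇒* ε)).

C → y X c C C': PREDICT = { 'y' }
C → num: PREDICT = { 'num' }
  'num' is in predict set, so this production goes in M[C, 'num']

M[C, 'num'] = C → num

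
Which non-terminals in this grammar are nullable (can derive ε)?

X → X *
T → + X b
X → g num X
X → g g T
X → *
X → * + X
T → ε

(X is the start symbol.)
{ 'T' }

ε-productions: T → ε
So T is immediately nullable.
No further non-terminal can be added: every production for the remaining non-terminals contains a terminal or a non-nullable non-terminal.
Nullable = { 'T' }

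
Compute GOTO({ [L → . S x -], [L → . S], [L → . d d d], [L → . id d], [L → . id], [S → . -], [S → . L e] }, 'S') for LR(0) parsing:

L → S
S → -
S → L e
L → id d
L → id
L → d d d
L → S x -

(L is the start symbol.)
{ [L → S . x -], [L → S .] }

GOTO(I, 'S') = CLOSURE({ [A → αX.β] : [A → α.Xβ] ∈ I, X = 'S' })

Items with dot before 'S', with the dot advanced:
  [L → . S] → [L → S .]
  [L → . S x -] → [L → S . x -]
Closure adds nothing (no advanced item has the dot before a non-terminal).

GOTO = { [L → S . x -], [L → S .] }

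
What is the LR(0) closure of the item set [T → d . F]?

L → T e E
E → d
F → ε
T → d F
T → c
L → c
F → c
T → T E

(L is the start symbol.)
Start with: [T → d . F]
  [T → d . F] has the dot before F: add [F → .], [F → . c]
No further items can be added.

CLOSURE = { [F → . c], [F → .], [T → d . F] }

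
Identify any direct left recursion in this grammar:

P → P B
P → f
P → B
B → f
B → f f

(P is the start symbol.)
Direct left recursion occurs when N → N α for some non-terminal N (the right-hand side begins with the left-hand side itself).

P → P B: LEFT RECURSIVE (starts with P)
P → f: starts with f
P → B: starts with B
B → f: starts with f
B → f f: starts with f

The grammar has direct left recursion on: P.

Answer: Yes, P is left-recursive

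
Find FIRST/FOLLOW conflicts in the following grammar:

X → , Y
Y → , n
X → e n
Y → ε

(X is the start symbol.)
No FIRST/FOLLOW conflicts.

Nullable non-terminals: Y.

Y: nullable alternative(s) Y → ε; FOLLOW(Y) = { $ }
  Y → , n: FIRST \ {ε} = { ',' } — disjoint from FOLLOW(Y)
  Y → ε: FIRST \ {ε} = { } — this is the only nullable alternative, skip

X has no nullable alternative, so no FIRST/FOLLOW check is needed there.

No FIRST/FOLLOW conflicts found.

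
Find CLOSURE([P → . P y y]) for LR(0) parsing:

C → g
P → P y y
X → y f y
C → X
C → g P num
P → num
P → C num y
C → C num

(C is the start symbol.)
{ [C → . C num], [C → . X], [C → . g P num], [C → . g], [P → . C num y], [P → . P y y], [P → . num], [X → . y f y] }

To compute CLOSURE, for each item [A → α.Bβ] where B is a non-terminal, add [B → .γ] for all productions B → γ; repeat for the newly added items until nothing changes.

Start with: [P → . P y y]
  [P → . P y y] has the dot before P: add [P → . num], [P → . C num y]
  [P → . C num y] has the dot before C: add [C → . g], [C → . X], [C → . g P num], [C → . C num]
  [C → . X] has the dot before X: add [X → . y f y]
No further items can be added.

CLOSURE = { [C → . C num], [C → . X], [C → . g P num], [C → . g], [P → . C num y], [P → . P y y], [P → . num], [X → . y f y] }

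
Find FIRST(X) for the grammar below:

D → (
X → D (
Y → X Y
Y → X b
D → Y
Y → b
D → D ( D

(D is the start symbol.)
{ '(', 'b' }

FIRST sets of the other non-terminals involved (by the same procedure, iterated to a fixed point):
  FIRST(D) = { '(', 'b' }

From X → D (:
  - D is a non-terminal: add FIRST(D) \ {ε} = { '(', 'b' }
    D is not nullable, so stop

Collecting: FIRST(X) = { '(', 'b' }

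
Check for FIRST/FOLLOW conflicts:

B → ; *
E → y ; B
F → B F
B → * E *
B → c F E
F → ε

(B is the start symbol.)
A FIRST/FOLLOW conflict occurs when a non-terminal N has a nullable alternative N → β (β ⇒* ε) and another alternative N → α with FIRST(α) ∩ FOLLOW(N) ≠ ∅: on such a lookahead the parser cannot decide between expanding α and letting N vanish via β.

Nullable non-terminals: F.
FIRST sets used below: FIRST(B) = { '*', ';', 'c' }

F: nullable alternative(s) F → ε; FOLLOW(F) = { 'y' }
  F → B F: FIRST \ {ε} = { '*', ';', 'c' } — disjoint from FOLLOW(F)
  F → ε: FIRST \ {ε} = { } — this is the only nullable alternative, skip

B, E have no nullable alternative, so no FIRST/FOLLOW check is needed there.

No FIRST/FOLLOW conflicts found.

Answer: No FIRST/FOLLOW conflicts.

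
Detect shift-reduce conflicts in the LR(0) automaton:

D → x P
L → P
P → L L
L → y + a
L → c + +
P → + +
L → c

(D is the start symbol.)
Yes — I6: [L → c .] vs [L → c . + +]; I12: [P → L L .] vs [L → . c]

Augment with D' → D and build the canonical LR(0) collection (I0 = CLOSURE({[D' → . D]}), then GOTO on every symbol after a dot until no new states appear). It has 15 states:
  I0: { [D → . x P], [D' → . D] }  — shift
  I1: { [D' → D .] }  — accept
  I2: { [D → x . P], [L → . P], [L → . c + +], [L → . c], [L → . y + a], [P → . + +], [P → . L L] }  — shift
  I3: { [P → + . +] }  — shift
  I4: { [L → . P], [L → . c + +], [L → . c], [L → . y + a], [P → . + +], [P → . L L], [P → L . L] }  — shift
  I5: { [D → x P .], [L → P .] }  — 2 reduces
  I6: { [L → c . + +], [L → c .] }  — shift, reduce
  I7: { [L → y . + a] }  — shift
  I8: { [L → y + . a] }  — shift
  I9: { [L → y + a .] }  — reduce
  I10: { [L → c + . +] }  — shift
  I11: { [L → c + + .] }  — reduce
  I12: { [L → . P], [L → . c + +], [L → . c], [L → . y + a], [P → . + +], [P → . L L], [P → L . L], [P → L L .] }  — shift, reduce
  I13: { [L → P .] }  — reduce
  I14: { [P → + + .] }  — reduce

I6 contains reduce item [L → c .] and shift item [L → c . + +] — shift-reduce conflict.
I12 contains reduce item [P → L L .] and shift items [L → . c], [L → . c + +], [L → . y + a], [P → . + +] — shift-reduce conflict.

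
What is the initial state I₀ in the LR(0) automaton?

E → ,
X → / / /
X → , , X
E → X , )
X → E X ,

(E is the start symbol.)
First, augment the grammar with E' → E
I₀ = CLOSURE({ [E' → . E] }):
  [E' → . E] has the dot before E: add [E → . ,], [E → . X , )]
  [E → . X , )] has the dot before X: add [X → . / / /], [X → . , , X], [X → . E X ,]
No further items can be added.

I₀ = { [E → . ,], [E → . X , )], [E' → . E], [X → . , , X], [X → . / / /], [X → . E X ,] }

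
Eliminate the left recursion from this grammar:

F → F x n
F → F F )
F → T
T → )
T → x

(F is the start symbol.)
F → T F'
F' → x n F'
F' → F ) F'
F' → ε
T → )
T → x

F is directly left-recursive. The standard transformation for
  A → A α₁ | ... | A α_m | β₁ | ... | β_n
is
  A  → β₁ A' | ... | β_n A'
  A' → α₁ A' | ... | α_m A' | ε

F → T becomes F → T F'
F → F x n becomes F' → x n F'
F → F F ) becomes F' → F ) F'
Add F' → ε

Productions for other non-terminals are unchanged:
  T → )
  T → x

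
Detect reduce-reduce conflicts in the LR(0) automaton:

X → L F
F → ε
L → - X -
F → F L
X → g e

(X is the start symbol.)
Augment with X' → X and build the canonical LR(0) collection (I0 = CLOSURE({[X' → . X]}), then GOTO on every symbol after a dot until no new states appear). It has 10 states:
  I0: { [L → . - X -], [X → . L F], [X → . g e], [X' → . X] }  — shift
  I1: { [L → - . X -], [L → . - X -], [X → . L F], [X → . g e] }  — shift
  I2: { [F → . F L], [F → .], [X → L . F] }  — reduce
  I3: { [X' → X .] }  — accept
  I4: { [X → g . e] }  — shift
  I5: { [X → g e .] }  — reduce
  I6: { [F → F . L], [L → . - X -], [X → L F .] }  — shift, reduce
  I7: { [F → F L .] }  — reduce
  I8: { [L → - X . -] }  — shift
  I9: { [L → - X - .] }  — reduce

No state contains more than one complete item.

Answer: No reduce-reduce conflicts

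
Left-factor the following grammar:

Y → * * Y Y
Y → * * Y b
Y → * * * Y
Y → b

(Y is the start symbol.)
Y → * * Y'
Y' → Y Y''
Y'' → Y
Y'' → b
Y' → * Y
Y → b

Left-factoring transforms A → αβ₁ | αβ₂ into A → αA' and A' → β₁ | β₂
(α is the longest common prefix among the alternatives). Repeat until
no nonterminal has two alternatives with a common prefix.

Round 1: Y has alternatives sharing prefix '* *'. Introduce Y': Y → * * Y'
  Add: Y' → Y Y
  Add: Y' → Y b
  Add: Y' → * Y

Round 2: Y' has alternatives sharing prefix 'Y'. Introduce Y'': Y' → Y Y''
  Add: Y'' → Y
  Add: Y'' → b

No remaining common prefixes — done.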